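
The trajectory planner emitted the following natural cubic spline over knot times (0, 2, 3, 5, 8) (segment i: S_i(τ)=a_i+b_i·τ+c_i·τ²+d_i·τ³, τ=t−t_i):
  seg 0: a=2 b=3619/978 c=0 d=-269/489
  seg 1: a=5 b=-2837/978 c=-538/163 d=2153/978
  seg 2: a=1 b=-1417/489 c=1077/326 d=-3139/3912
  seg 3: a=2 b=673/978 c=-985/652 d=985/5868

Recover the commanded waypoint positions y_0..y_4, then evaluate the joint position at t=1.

y_0=2 y_1=5 y_2=1 y_3=2 y_4=-5
S(1) = 1679/326

y_0 = S_0(0) = a_0 = 2
y_1 = S_1(0) = a_1 = 5
y_2 = S_2(0) = a_2 = 1
y_3 = S_3(0) = a_3 = 2
y_4 = S_3(3) = -5
t_q=1 is in segment 0 (τ=1); S_0(τ)=1679/326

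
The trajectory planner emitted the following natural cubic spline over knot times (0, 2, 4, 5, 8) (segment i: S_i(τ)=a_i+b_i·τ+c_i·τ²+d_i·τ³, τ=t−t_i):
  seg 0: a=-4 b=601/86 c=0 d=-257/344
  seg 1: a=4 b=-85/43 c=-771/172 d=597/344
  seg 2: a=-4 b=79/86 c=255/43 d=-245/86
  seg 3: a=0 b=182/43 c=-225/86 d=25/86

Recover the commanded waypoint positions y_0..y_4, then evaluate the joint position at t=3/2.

y_0=-4 y_1=4 y_2=-4 y_3=0 y_4=-3
S(3/2) = 10901/2752

y_0 = S_0(0) = a_0 = -4
y_1 = S_1(0) = a_1 = 4
y_2 = S_2(0) = a_2 = -4
y_3 = S_3(0) = a_3 = 0
y_4 = S_3(3) = -3
t_q=3/2 is in segment 0 (τ=3/2); S_0(τ)=10901/2752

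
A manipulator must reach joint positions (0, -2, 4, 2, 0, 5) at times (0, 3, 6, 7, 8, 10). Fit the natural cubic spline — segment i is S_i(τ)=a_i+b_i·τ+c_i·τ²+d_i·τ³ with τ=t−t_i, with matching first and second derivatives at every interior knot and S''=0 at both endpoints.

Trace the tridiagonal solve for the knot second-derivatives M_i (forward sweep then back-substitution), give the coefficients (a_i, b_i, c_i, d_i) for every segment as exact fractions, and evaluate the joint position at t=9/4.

Δ: Δ0=-2/3, Δ1=2, Δ2=-2, Δ3=-2, Δ4=5/2
row 1: diag=12, rhs=16; c'=1/4, d'=4/3
row 2: denom=8−3·1/4=29/4; d'=(-24−3·4/3)/(29/4)=-112/29
row 3: denom=4−1·4/29=112/29; d'=(0−1·-112/29)/(112/29)=1
row 4: denom=6−1·29/112=643/112; d'=(27−1·1)/(643/112)=2912/643
back: M4=2912/643
back: M3=1−29/112·2912/643=-111/643
back: M2=-112/29−4/29·-111/643=-2468/643
back: M1=4/3−1/4·-2468/643=4423/1929
M: M0=0, M1=4423/1929, M2=-2468/643, M3=-111/643, M4=2912/643, M5=0
seg 0: a=0, c=M0/2=0, d=(M1−M0)/(6·3)=4423/34722, b=Δ0−h0·(2M0+M1)/6=-6995/3858
seg 1: a=-2, c=M1/2=4423/3858, d=(M2−M1)/(6·3)=-11827/34722, b=Δ1−h1·(2M1+M2)/6=3137/1929
seg 2: a=4, c=M2/2=-1234/643, d=(M3−M2)/(6·1)=2357/3858, b=Δ2−h2·(2M2+M3)/6=-2669/3858
seg 3: a=2, c=M3/2=-111/1286, d=(M4−M3)/(6·1)=3023/3858, b=Δ3−h3·(2M3+M4)/6=-5203/1929
seg 4: a=0, c=M4/2=1456/643, d=(M5−M4)/(6·2)=-728/1929, b=Δ4−h4·(2M4+M5)/6=-2003/3858
t_q=9/4 → seg 0, τ=9/4; S=0+-6995/3858·τ+0·τ²+4423/34722·τ³=-216339/82304

  seg 0: a=0 b=-6995/3858 c=0 d=4423/34722
  seg 1: a=-2 b=3137/1929 c=4423/3858 d=-11827/34722
  seg 2: a=4 b=-2669/3858 c=-1234/643 d=2357/3858
  seg 3: a=2 b=-5203/1929 c=-111/1286 d=3023/3858
  seg 4: a=0 b=-2003/3858 c=1456/643 d=-728/1929
S(9/4) = -216339/82304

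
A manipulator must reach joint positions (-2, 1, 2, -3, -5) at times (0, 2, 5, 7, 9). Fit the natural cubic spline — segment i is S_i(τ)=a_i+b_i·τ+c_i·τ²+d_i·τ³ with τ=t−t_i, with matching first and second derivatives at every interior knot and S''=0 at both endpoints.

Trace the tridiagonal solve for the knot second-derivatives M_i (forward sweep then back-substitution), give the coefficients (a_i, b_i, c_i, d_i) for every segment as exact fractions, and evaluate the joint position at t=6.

  seg 0: a=-2 b=1583/1032 c=0 d=-35/4128
  seg 1: a=1 b=739/516 c=-35/688 d=-217/2064
  seg 2: a=2 b=-3533/2064 c=-343/344 d=2489/8256
  seg 3: a=-3 b=-2149/1032 c=1117/1376 d=-1117/8256
S(6) = -1121/2752

Δ: Δ0=3/2, Δ1=1/3, Δ2=-5/2, Δ3=-1
row 1: diag=10, rhs=-7; c'=3/10, d'=-7/10
row 2: denom=10−3·3/10=91/10; d'=(-17−3·-7/10)/(91/10)=-149/91
row 3: denom=8−2·20/91=688/91; d'=(9−2·-149/91)/(688/91)=1117/688
back: M3=1117/688
back: M2=-149/91−20/91·1117/688=-343/172
back: M1=-7/10−3/10·-343/172=-35/344
M: M0=0, M1=-35/344, M2=-343/172, M3=1117/688, M4=0
seg 0: a=-2, c=M0/2=0, d=(M1−M0)/(6·2)=-35/4128, b=Δ0−h0·(2M0+M1)/6=1583/1032
seg 1: a=1, c=M1/2=-35/688, d=(M2−M1)/(6·3)=-217/2064, b=Δ1−h1·(2M1+M2)/6=739/516
seg 2: a=2, c=M2/2=-343/344, d=(M3−M2)/(6·2)=2489/8256, b=Δ2−h2·(2M2+M3)/6=-3533/2064
seg 3: a=-3, c=M3/2=1117/1376, d=(M4−M3)/(6·2)=-1117/8256, b=Δ3−h3·(2M3+M4)/6=-2149/1032
t_q=6 → seg 2, τ=1; S=2+-3533/2064·τ+-343/344·τ²+2489/8256·τ³=-1121/2752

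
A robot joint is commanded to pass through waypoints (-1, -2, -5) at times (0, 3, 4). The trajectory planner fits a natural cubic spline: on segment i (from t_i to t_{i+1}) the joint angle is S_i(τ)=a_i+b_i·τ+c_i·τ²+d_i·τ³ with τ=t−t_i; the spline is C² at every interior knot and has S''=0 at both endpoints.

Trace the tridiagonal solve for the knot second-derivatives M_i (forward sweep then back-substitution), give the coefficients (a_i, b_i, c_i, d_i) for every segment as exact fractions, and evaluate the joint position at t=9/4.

  seg 0: a=-1 b=2/3 c=0 d=-1/9
  seg 1: a=-2 b=-7/3 c=-1 d=1/3
S(9/4) = -49/64

Δ: Δ0=-1/3, Δ1=-3
row 1: diag=8, rhs=-16; c'=1/8, d'=-2
back: M1=-2
M: M0=0, M1=-2, M2=0
seg 0: a=-1, c=M0/2=0, d=(M1−M0)/(6·3)=-1/9, b=Δ0−h0·(2M0+M1)/6=2/3
seg 1: a=-2, c=M1/2=-1, d=(M2−M1)/(6·1)=1/3, b=Δ1−h1·(2M1+M2)/6=-7/3
t_q=9/4 → seg 0, τ=9/4; S=-1+2/3·τ+0·τ²+-1/9·τ³=-49/64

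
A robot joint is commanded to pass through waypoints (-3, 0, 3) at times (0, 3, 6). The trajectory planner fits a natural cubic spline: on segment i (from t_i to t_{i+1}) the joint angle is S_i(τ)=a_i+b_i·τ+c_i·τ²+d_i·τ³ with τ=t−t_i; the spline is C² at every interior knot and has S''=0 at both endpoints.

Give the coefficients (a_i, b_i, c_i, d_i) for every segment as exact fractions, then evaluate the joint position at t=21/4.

  seg 0: a=-3 b=1 c=0 d=0
  seg 1: a=0 b=1 c=0 d=0
S(21/4) = 9/4

Δ: Δ0=1, Δ1=1
row 1: diag=12, rhs=0; c'=1/4, d'=0
back: M1=0
M: M0=0, M1=0, M2=0
seg 0: a=-3, c=M0/2=0, d=(M1−M0)/(6·3)=0, b=Δ0−h0·(2M0+M1)/6=1
seg 1: a=0, c=M1/2=0, d=(M2−M1)/(6·3)=0, b=Δ1−h1·(2M1+M2)/6=1
t_q=21/4 → seg 1, τ=9/4; S=0+1·τ+0·τ²+0·τ³=9/4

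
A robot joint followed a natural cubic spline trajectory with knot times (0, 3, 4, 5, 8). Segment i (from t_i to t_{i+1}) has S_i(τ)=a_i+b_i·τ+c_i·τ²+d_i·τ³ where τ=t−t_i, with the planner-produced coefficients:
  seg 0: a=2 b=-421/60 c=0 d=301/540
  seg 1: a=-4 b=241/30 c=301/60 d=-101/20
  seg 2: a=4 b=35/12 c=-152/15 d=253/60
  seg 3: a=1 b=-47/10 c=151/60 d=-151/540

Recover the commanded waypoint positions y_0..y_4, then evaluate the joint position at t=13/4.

y_0 = S_0(0) = a_0 = 2
y_1 = S_1(0) = a_1 = -4
y_2 = S_2(0) = a_2 = 4
y_3 = S_3(0) = a_3 = 1
y_4 = S_3(3) = 2
t_q=13/4 is in segment 1 (τ=1/4); S_1(τ)=-2249/1280

y_0=2 y_1=-4 y_2=4 y_3=1 y_4=2
S(13/4) = -2249/1280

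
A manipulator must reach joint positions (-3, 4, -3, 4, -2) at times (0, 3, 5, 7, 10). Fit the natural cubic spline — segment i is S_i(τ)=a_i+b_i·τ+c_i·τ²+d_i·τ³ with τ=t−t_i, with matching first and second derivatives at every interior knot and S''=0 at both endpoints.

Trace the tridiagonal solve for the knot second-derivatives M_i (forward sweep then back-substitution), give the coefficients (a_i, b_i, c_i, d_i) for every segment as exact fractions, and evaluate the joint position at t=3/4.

Δ: Δ0=7/3, Δ1=-7/2, Δ2=7/2, Δ3=-2
row 1: diag=10, rhs=-35; c'=1/5, d'=-7/2
row 2: denom=8−2·1/5=38/5; d'=(42−2·-7/2)/(38/5)=245/38
row 3: denom=10−2·5/19=180/19; d'=(-33−2·245/38)/(180/19)=-218/45
back: M3=-218/45
back: M2=245/38−5/19·-218/45=139/18
back: M1=-7/2−1/5·139/18=-227/45
M: M0=0, M1=-227/45, M2=139/18, M3=-218/45, M4=0
seg 0: a=-3, c=M0/2=0, d=(M1−M0)/(6·3)=-227/810, b=Δ0−h0·(2M0+M1)/6=437/90
seg 1: a=4, c=M1/2=-227/90, d=(M2−M1)/(6·2)=383/360, b=Δ1−h1·(2M1+M2)/6=-122/45
seg 2: a=-3, c=M2/2=139/36, d=(M3−M2)/(6·2)=-377/360, b=Δ2−h2·(2M2+M3)/6=-1/30
seg 3: a=4, c=M3/2=-109/45, d=(M4−M3)/(6·3)=109/405, b=Δ3−h3·(2M3+M4)/6=128/45
t_q=3/4 → seg 0, τ=3/4; S=-3+437/90·τ+0·τ²+-227/810·τ³=67/128

  seg 0: a=-3 b=437/90 c=0 d=-227/810
  seg 1: a=4 b=-122/45 c=-227/90 d=383/360
  seg 2: a=-3 b=-1/30 c=139/36 d=-377/360
  seg 3: a=4 b=128/45 c=-109/45 d=109/405
S(3/4) = 67/128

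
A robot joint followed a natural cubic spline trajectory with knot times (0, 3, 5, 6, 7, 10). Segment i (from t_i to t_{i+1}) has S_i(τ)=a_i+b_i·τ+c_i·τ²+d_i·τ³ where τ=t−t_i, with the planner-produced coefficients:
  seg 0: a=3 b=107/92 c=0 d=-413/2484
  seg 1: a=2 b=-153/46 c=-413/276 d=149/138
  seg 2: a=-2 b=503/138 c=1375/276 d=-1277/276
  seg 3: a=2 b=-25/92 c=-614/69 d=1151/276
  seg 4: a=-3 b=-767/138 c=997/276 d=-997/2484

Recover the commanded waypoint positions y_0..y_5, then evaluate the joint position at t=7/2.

y_0 = S_0(0) = a_0 = 3
y_1 = S_1(0) = a_1 = 2
y_2 = S_2(0) = a_2 = -2
y_3 = S_3(0) = a_3 = 2
y_4 = S_4(0) = a_4 = -3
y_5 = S_4(3) = 2
t_q=7/2 is in segment 1 (τ=1/2); S_1(τ)=9/92

y_0=3 y_1=2 y_2=-2 y_3=2 y_4=-3 y_5=2
S(7/2) = 9/92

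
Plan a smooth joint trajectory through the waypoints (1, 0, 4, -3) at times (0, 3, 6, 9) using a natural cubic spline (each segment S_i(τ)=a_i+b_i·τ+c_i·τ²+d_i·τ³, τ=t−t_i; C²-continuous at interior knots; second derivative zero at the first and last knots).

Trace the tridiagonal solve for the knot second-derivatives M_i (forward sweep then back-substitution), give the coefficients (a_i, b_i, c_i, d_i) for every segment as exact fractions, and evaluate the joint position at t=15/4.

  seg 0: a=1 b=-46/45 c=0 d=31/405
  seg 1: a=0 b=47/45 c=31/45 d=-16/81
  seg 2: a=4 b=-7/45 c=-49/45 d=49/405
S(15/4) = 87/80

Δ: Δ0=-1/3, Δ1=4/3, Δ2=-7/3
row 1: diag=12, rhs=10; c'=1/4, d'=5/6
row 2: denom=12−3·1/4=45/4; d'=(-22−3·5/6)/(45/4)=-98/45
back: M2=-98/45
back: M1=5/6−1/4·-98/45=62/45
M: M0=0, M1=62/45, M2=-98/45, M3=0
seg 0: a=1, c=M0/2=0, d=(M1−M0)/(6·3)=31/405, b=Δ0−h0·(2M0+M1)/6=-46/45
seg 1: a=0, c=M1/2=31/45, d=(M2−M1)/(6·3)=-16/81, b=Δ1−h1·(2M1+M2)/6=47/45
seg 2: a=4, c=M2/2=-49/45, d=(M3−M2)/(6·3)=49/405, b=Δ2−h2·(2M2+M3)/6=-7/45
t_q=15/4 → seg 1, τ=3/4; S=0+47/45·τ+31/45·τ²+-16/81·τ³=87/80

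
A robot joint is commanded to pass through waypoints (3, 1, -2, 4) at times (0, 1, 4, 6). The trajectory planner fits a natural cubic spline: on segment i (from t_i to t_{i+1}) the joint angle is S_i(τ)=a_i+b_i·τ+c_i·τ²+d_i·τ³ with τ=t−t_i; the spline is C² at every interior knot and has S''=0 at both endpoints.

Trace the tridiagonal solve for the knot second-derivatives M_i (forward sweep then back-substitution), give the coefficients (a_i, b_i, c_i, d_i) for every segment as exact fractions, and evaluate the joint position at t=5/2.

Δ: Δ0=-2, Δ1=-1, Δ2=3
row 1: diag=8, rhs=6; c'=3/8, d'=3/4
row 2: denom=10−3·3/8=71/8; d'=(24−3·3/4)/(71/8)=174/71
back: M2=174/71
back: M1=3/4−3/8·174/71=-12/71
M: M0=0, M1=-12/71, M2=174/71, M3=0
seg 0: a=3, c=M0/2=0, d=(M1−M0)/(6·1)=-2/71, b=Δ0−h0·(2M0+M1)/6=-140/71
seg 1: a=1, c=M1/2=-6/71, d=(M2−M1)/(6·3)=31/213, b=Δ1−h1·(2M1+M2)/6=-146/71
seg 2: a=-2, c=M2/2=87/71, d=(M3−M2)/(6·2)=-29/142, b=Δ2−h2·(2M2+M3)/6=97/71
t_q=5/2 → seg 1, τ=3/2; S=1+-146/71·τ+-6/71·τ²+31/213·τ³=-1013/568

  seg 0: a=3 b=-140/71 c=0 d=-2/71
  seg 1: a=1 b=-146/71 c=-6/71 d=31/213
  seg 2: a=-2 b=97/71 c=87/71 d=-29/142
S(5/2) = -1013/568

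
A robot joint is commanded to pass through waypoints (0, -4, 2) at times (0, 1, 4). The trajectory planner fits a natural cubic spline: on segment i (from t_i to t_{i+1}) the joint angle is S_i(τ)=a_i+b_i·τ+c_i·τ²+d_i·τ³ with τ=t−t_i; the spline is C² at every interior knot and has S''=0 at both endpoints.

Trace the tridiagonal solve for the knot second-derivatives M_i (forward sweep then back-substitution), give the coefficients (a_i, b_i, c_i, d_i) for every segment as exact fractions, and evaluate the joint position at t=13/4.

  seg 0: a=0 b=-19/4 c=0 d=3/4
  seg 1: a=-4 b=-5/2 c=9/4 d=-1/4
S(13/4) = -277/256

Δ: Δ0=-4, Δ1=2
row 1: diag=8, rhs=36; c'=3/8, d'=9/2
back: M1=9/2
M: M0=0, M1=9/2, M2=0
seg 0: a=0, c=M0/2=0, d=(M1−M0)/(6·1)=3/4, b=Δ0−h0·(2M0+M1)/6=-19/4
seg 1: a=-4, c=M1/2=9/4, d=(M2−M1)/(6·3)=-1/4, b=Δ1−h1·(2M1+M2)/6=-5/2
t_q=13/4 → seg 1, τ=9/4; S=-4+-5/2·τ+9/4·τ²+-1/4·τ³=-277/256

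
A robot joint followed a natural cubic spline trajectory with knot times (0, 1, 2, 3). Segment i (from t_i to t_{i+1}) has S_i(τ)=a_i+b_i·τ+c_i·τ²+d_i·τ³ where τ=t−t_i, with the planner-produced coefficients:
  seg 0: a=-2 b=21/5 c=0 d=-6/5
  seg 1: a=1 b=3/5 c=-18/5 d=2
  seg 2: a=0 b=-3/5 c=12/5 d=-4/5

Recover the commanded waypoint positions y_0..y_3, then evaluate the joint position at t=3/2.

y_0=-2 y_1=1 y_2=0 y_3=1
S(3/2) = 13/20

y_0 = S_0(0) = a_0 = -2
y_1 = S_1(0) = a_1 = 1
y_2 = S_2(0) = a_2 = 0
y_3 = S_2(1) = 1
t_q=3/2 is in segment 1 (τ=1/2); S_1(τ)=13/20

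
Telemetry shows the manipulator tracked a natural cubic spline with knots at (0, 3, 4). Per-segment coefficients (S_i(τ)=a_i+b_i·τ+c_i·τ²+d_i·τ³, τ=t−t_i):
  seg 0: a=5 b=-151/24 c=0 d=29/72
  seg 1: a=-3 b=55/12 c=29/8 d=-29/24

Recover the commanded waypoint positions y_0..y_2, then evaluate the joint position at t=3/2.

y_0=5 y_1=-3 y_2=4
S(3/2) = -197/64

y_0 = S_0(0) = a_0 = 5
y_1 = S_1(0) = a_1 = -3
y_2 = S_1(1) = 4
t_q=3/2 is in segment 0 (τ=3/2); S_0(τ)=-197/64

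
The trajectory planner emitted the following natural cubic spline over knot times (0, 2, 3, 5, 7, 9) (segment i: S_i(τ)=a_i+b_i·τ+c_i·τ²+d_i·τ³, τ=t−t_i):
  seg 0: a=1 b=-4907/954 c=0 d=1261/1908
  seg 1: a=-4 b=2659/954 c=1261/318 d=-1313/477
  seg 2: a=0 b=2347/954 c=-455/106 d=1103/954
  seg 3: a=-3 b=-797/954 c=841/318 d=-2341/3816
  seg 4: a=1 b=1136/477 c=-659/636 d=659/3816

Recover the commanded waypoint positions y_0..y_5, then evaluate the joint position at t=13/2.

y_0 = S_0(0) = a_0 = 1
y_1 = S_1(0) = a_1 = -4
y_2 = S_2(0) = a_2 = 0
y_3 = S_3(0) = a_3 = -3
y_4 = S_4(0) = a_4 = 1
y_5 = S_4(2) = 3
t_q=13/2 is in segment 3 (τ=3/2); S_3(τ)=-3797/10176

y_0=1 y_1=-4 y_2=0 y_3=-3 y_4=1 y_5=3
S(13/2) = -3797/10176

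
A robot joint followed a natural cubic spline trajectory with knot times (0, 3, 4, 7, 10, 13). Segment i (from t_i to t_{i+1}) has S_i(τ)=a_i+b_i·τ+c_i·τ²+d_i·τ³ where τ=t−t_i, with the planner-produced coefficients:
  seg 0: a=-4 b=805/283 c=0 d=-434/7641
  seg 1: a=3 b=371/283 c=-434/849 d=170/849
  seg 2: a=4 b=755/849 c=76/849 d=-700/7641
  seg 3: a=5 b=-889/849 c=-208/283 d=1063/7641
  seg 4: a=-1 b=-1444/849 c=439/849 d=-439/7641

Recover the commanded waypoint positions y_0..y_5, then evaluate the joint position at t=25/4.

y_0 = S_0(0) = a_0 = -4
y_1 = S_1(0) = a_1 = 3
y_2 = S_2(0) = a_2 = 4
y_3 = S_3(0) = a_3 = 5
y_4 = S_4(0) = a_4 = -1
y_5 = S_4(3) = -3
t_q=25/4 is in segment 2 (τ=9/4); S_2(τ)=24499/4528

y_0=-4 y_1=3 y_2=4 y_3=5 y_4=-1 y_5=-3
S(25/4) = 24499/4528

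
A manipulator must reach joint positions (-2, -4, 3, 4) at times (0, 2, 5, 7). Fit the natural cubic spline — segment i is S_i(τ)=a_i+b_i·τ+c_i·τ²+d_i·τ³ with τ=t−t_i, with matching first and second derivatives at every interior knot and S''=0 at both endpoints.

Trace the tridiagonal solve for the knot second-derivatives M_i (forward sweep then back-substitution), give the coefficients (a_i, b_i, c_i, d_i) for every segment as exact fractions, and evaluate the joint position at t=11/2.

Δ: Δ0=-1, Δ1=7/3, Δ2=1/2
row 1: diag=10, rhs=20; c'=3/10, d'=2
row 2: denom=10−3·3/10=91/10; d'=(-11−3·2)/(91/10)=-170/91
back: M2=-170/91
back: M1=2−3/10·-170/91=233/91
M: M0=0, M1=233/91, M2=-170/91, M3=0
seg 0: a=-2, c=M0/2=0, d=(M1−M0)/(6·2)=233/1092, b=Δ0−h0·(2M0+M1)/6=-506/273
seg 1: a=-4, c=M1/2=233/182, d=(M2−M1)/(6·3)=-31/126, b=Δ1−h1·(2M1+M2)/6=193/273
seg 2: a=3, c=M2/2=-85/91, d=(M3−M2)/(6·2)=85/546, b=Δ2−h2·(2M2+M3)/6=953/546
t_q=11/2 → seg 2, τ=1/2; S=3+953/546·τ+-85/91·τ²+85/546·τ³=761/208

  seg 0: a=-2 b=-506/273 c=0 d=233/1092
  seg 1: a=-4 b=193/273 c=233/182 d=-31/126
  seg 2: a=3 b=953/546 c=-85/91 d=85/546
S(11/2) = 761/208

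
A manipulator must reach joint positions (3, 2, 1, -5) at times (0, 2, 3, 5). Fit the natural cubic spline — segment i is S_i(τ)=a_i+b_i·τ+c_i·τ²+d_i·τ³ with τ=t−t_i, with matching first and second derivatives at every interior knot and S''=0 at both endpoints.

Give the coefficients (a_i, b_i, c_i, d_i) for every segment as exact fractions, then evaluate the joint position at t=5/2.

  seg 0: a=3 b=-31/70 c=0 d=-1/70
  seg 1: a=2 b=-43/70 c=-3/35 d=-3/10
  seg 2: a=1 b=-59/35 c=-69/70 d=23/140
S(5/2) = 183/112

Δ: Δ0=-1/2, Δ1=-1, Δ2=-3
row 1: diag=6, rhs=-3; c'=1/6, d'=-1/2
row 2: denom=6−1·1/6=35/6; d'=(-12−1·-1/2)/(35/6)=-69/35
back: M2=-69/35
back: M1=-1/2−1/6·-69/35=-6/35
M: M0=0, M1=-6/35, M2=-69/35, M3=0
seg 0: a=3, c=M0/2=0, d=(M1−M0)/(6·2)=-1/70, b=Δ0−h0·(2M0+M1)/6=-31/70
seg 1: a=2, c=M1/2=-3/35, d=(M2−M1)/(6·1)=-3/10, b=Δ1−h1·(2M1+M2)/6=-43/70
seg 2: a=1, c=M2/2=-69/70, d=(M3−M2)/(6·2)=23/140, b=Δ2−h2·(2M2+M3)/6=-59/35
t_q=5/2 → seg 1, τ=1/2; S=2+-43/70·τ+-3/35·τ²+-3/10·τ³=183/112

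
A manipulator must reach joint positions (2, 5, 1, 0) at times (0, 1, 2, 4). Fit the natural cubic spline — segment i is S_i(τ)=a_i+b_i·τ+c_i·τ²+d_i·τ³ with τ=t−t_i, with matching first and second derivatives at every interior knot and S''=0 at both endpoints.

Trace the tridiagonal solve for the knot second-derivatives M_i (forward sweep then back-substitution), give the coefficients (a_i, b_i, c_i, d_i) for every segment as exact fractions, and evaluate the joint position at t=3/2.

Δ: Δ0=3, Δ1=-4, Δ2=-1/2
row 1: diag=4, rhs=-42; c'=1/4, d'=-21/2
row 2: denom=6−1·1/4=23/4; d'=(21−1·-21/2)/(23/4)=126/23
back: M2=126/23
back: M1=-21/2−1/4·126/23=-273/23
M: M0=0, M1=-273/23, M2=126/23, M3=0
seg 0: a=2, c=M0/2=0, d=(M1−M0)/(6·1)=-91/46, b=Δ0−h0·(2M0+M1)/6=229/46
seg 1: a=5, c=M1/2=-273/46, d=(M2−M1)/(6·1)=133/46, b=Δ1−h1·(2M1+M2)/6=-22/23
seg 2: a=1, c=M2/2=63/23, d=(M3−M2)/(6·2)=-21/46, b=Δ2−h2·(2M2+M3)/6=-191/46
t_q=3/2 → seg 1, τ=1/2; S=5+-22/23·τ+-273/46·τ²+133/46·τ³=1251/368

  seg 0: a=2 b=229/46 c=0 d=-91/46
  seg 1: a=5 b=-22/23 c=-273/46 d=133/46
  seg 2: a=1 b=-191/46 c=63/23 d=-21/46
S(3/2) = 1251/368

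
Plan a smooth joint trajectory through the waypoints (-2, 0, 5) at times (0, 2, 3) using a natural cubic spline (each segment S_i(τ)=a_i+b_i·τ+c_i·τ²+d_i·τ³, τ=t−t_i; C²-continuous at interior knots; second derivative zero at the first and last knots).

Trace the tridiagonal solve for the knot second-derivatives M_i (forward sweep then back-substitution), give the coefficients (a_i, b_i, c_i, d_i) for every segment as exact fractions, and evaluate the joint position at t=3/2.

  seg 0: a=-2 b=-1/3 c=0 d=1/3
  seg 1: a=0 b=11/3 c=2 d=-2/3
S(3/2) = -11/8

Δ: Δ0=1, Δ1=5
row 1: diag=6, rhs=24; c'=1/6, d'=4
back: M1=4
M: M0=0, M1=4, M2=0
seg 0: a=-2, c=M0/2=0, d=(M1−M0)/(6·2)=1/3, b=Δ0−h0·(2M0+M1)/6=-1/3
seg 1: a=0, c=M1/2=2, d=(M2−M1)/(6·1)=-2/3, b=Δ1−h1·(2M1+M2)/6=11/3
t_q=3/2 → seg 0, τ=3/2; S=-2+-1/3·τ+0·τ²+1/3·τ³=-11/8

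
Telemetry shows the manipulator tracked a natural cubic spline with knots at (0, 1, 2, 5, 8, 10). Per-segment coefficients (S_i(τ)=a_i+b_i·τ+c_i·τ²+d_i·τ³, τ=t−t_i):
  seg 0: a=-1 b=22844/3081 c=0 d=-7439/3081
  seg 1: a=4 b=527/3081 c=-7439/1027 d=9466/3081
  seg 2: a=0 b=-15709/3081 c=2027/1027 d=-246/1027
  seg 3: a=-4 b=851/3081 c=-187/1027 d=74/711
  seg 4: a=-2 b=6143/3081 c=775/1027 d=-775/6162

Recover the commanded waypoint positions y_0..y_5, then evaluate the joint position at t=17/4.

y_0 = S_0(0) = a_0 = -1
y_1 = S_1(0) = a_1 = 4
y_2 = S_2(0) = a_2 = 0
y_3 = S_3(0) = a_3 = -4
y_4 = S_4(0) = a_4 = -2
y_5 = S_4(2) = 4
t_q=17/4 is in segment 2 (τ=9/4); S_2(τ)=-138309/32864

y_0=-1 y_1=4 y_2=0 y_3=-4 y_4=-2 y_5=4
S(17/4) = -138309/32864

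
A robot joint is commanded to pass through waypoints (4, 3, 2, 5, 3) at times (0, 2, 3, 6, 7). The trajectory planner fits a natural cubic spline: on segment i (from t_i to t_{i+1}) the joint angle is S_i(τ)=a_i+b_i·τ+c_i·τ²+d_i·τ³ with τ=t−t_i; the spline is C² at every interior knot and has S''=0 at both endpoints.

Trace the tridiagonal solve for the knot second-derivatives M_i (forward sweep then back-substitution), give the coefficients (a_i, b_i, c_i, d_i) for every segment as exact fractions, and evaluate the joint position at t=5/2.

  seg 0: a=4 b=-4/23 c=0 d=-15/184
  seg 1: a=3 b=-53/46 c=-45/92 d=59/92
  seg 2: a=2 b=-19/92 c=33/23 d=-95/276
  seg 3: a=5 b=-41/46 c=-153/92 d=51/92
S(5/2) = 1753/736

Δ: Δ0=-1/2, Δ1=-1, Δ2=1, Δ3=-2
row 1: diag=6, rhs=-3; c'=1/6, d'=-1/2
row 2: denom=8−1·1/6=47/6; d'=(12−1·-1/2)/(47/6)=75/47
row 3: denom=8−3·18/47=322/47; d'=(-18−3·75/47)/(322/47)=-153/46
back: M3=-153/46
back: M2=75/47−18/47·-153/46=66/23
back: M1=-1/2−1/6·66/23=-45/46
M: M0=0, M1=-45/46, M2=66/23, M3=-153/46, M4=0
seg 0: a=4, c=M0/2=0, d=(M1−M0)/(6·2)=-15/184, b=Δ0−h0·(2M0+M1)/6=-4/23
seg 1: a=3, c=M1/2=-45/92, d=(M2−M1)/(6·1)=59/92, b=Δ1−h1·(2M1+M2)/6=-53/46
seg 2: a=2, c=M2/2=33/23, d=(M3−M2)/(6·3)=-95/276, b=Δ2−h2·(2M2+M3)/6=-19/92
seg 3: a=5, c=M3/2=-153/92, d=(M4−M3)/(6·1)=51/92, b=Δ3−h3·(2M3+M4)/6=-41/46
t_q=5/2 → seg 1, τ=1/2; S=3+-53/46·τ+-45/92·τ²+59/92·τ³=1753/736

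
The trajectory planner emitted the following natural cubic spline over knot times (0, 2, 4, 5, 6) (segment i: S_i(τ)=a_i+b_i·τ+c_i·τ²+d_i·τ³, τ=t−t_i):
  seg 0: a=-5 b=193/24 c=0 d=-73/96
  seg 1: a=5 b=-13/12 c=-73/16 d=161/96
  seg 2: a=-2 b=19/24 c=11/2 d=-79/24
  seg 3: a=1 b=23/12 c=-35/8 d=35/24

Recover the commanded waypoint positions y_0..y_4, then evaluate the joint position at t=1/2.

y_0=-5 y_1=5 y_2=-2 y_3=1 y_4=0
S(1/2) = -275/256

y_0 = S_0(0) = a_0 = -5
y_1 = S_1(0) = a_1 = 5
y_2 = S_2(0) = a_2 = -2
y_3 = S_3(0) = a_3 = 1
y_4 = S_3(1) = 0
t_q=1/2 is in segment 0 (τ=1/2); S_0(τ)=-275/256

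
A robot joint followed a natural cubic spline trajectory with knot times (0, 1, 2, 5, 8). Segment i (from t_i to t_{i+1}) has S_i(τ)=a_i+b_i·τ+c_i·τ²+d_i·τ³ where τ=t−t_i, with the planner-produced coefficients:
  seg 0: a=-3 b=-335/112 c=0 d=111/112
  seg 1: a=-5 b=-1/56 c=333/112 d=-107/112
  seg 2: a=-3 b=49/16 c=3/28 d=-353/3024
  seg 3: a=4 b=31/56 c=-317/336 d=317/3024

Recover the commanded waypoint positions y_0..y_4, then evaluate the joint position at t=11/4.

y_0=-3 y_1=-5 y_2=-3 y_3=4 y_4=0
S(11/4) = -4961/7168

y_0 = S_0(0) = a_0 = -3
y_1 = S_1(0) = a_1 = -5
y_2 = S_2(0) = a_2 = -3
y_3 = S_3(0) = a_3 = 4
y_4 = S_3(3) = 0
t_q=11/4 is in segment 2 (τ=3/4); S_2(τ)=-4961/7168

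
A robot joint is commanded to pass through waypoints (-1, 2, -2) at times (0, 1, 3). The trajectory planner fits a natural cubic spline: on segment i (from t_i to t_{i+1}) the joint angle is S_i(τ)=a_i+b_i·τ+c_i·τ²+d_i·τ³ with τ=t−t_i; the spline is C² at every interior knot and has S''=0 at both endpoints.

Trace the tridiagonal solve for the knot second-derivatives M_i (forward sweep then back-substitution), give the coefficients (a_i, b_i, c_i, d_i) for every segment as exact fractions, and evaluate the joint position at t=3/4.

  seg 0: a=-1 b=23/6 c=0 d=-5/6
  seg 1: a=2 b=4/3 c=-5/2 d=5/12
S(3/4) = 195/128

Δ: Δ0=3, Δ1=-2
row 1: diag=6, rhs=-30; c'=1/3, d'=-5
back: M1=-5
M: M0=0, M1=-5, M2=0
seg 0: a=-1, c=M0/2=0, d=(M1−M0)/(6·1)=-5/6, b=Δ0−h0·(2M0+M1)/6=23/6
seg 1: a=2, c=M1/2=-5/2, d=(M2−M1)/(6·2)=5/12, b=Δ1−h1·(2M1+M2)/6=4/3
t_q=3/4 → seg 0, τ=3/4; S=-1+23/6·τ+0·τ²+-5/6·τ³=195/128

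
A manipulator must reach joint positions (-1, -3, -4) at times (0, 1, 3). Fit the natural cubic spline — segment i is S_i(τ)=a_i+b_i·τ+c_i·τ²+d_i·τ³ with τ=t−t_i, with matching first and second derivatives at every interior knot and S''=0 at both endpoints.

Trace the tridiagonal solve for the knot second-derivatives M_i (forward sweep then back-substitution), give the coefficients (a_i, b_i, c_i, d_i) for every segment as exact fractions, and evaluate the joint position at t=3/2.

  seg 0: a=-1 b=-9/4 c=0 d=1/4
  seg 1: a=-3 b=-3/2 c=3/4 d=-1/8
S(3/2) = -229/64

Δ: Δ0=-2, Δ1=-1/2
row 1: diag=6, rhs=9; c'=1/3, d'=3/2
back: M1=3/2
M: M0=0, M1=3/2, M2=0
seg 0: a=-1, c=M0/2=0, d=(M1−M0)/(6·1)=1/4, b=Δ0−h0·(2M0+M1)/6=-9/4
seg 1: a=-3, c=M1/2=3/4, d=(M2−M1)/(6·2)=-1/8, b=Δ1−h1·(2M1+M2)/6=-3/2
t_q=3/2 → seg 1, τ=1/2; S=-3+-3/2·τ+3/4·τ²+-1/8·τ³=-229/64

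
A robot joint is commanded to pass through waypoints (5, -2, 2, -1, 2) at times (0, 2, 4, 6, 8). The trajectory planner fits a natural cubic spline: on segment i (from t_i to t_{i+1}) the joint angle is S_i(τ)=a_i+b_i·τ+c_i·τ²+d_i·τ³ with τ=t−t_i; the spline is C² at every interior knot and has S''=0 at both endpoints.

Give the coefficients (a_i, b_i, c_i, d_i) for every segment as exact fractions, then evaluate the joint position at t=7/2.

Δ: Δ0=-7/2, Δ1=2, Δ2=-3/2, Δ3=3/2
row 1: diag=8, rhs=33; c'=1/4, d'=33/8
row 2: denom=8−2·1/4=15/2; d'=(-21−2·33/8)/(15/2)=-39/10
row 3: denom=8−2·4/15=112/15; d'=(18−2·-39/10)/(112/15)=387/112
back: M3=387/112
back: M2=-39/10−4/15·387/112=-135/28
back: M1=33/8−1/4·-135/28=597/112
M: M0=0, M1=597/112, M2=-135/28, M3=387/112, M4=0
seg 0: a=5, c=M0/2=0, d=(M1−M0)/(6·2)=199/448, b=Δ0−h0·(2M0+M1)/6=-591/112
seg 1: a=-2, c=M1/2=597/224, d=(M2−M1)/(6·2)=-379/448, b=Δ1−h1·(2M1+M2)/6=3/56
seg 2: a=2, c=M2/2=-135/56, d=(M3−M2)/(6·2)=309/448, b=Δ2−h2·(2M2+M3)/6=9/16
seg 3: a=-1, c=M3/2=387/224, d=(M4−M3)/(6·2)=-129/448, b=Δ3−h3·(2M3+M4)/6=-45/56
t_q=7/2 → seg 1, τ=3/2; S=-2+3/56·τ+597/224·τ²+-379/448·τ³=4379/3584

  seg 0: a=5 b=-591/112 c=0 d=199/448
  seg 1: a=-2 b=3/56 c=597/224 d=-379/448
  seg 2: a=2 b=9/16 c=-135/56 d=309/448
  seg 3: a=-1 b=-45/56 c=387/224 d=-129/448
S(7/2) = 4379/3584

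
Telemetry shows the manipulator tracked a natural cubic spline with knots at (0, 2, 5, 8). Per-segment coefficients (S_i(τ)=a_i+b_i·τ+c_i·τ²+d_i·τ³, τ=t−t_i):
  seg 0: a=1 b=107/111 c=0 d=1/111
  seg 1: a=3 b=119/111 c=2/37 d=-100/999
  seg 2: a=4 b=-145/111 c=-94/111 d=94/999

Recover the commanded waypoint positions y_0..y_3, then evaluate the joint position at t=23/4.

y_0 = S_0(0) = a_0 = 1
y_1 = S_1(0) = a_1 = 3
y_2 = S_2(0) = a_2 = 4
y_3 = S_2(3) = -5
t_q=23/4 is in segment 2 (τ=3/4); S_2(τ)=3059/1184

y_0=1 y_1=3 y_2=4 y_3=-5
S(23/4) = 3059/1184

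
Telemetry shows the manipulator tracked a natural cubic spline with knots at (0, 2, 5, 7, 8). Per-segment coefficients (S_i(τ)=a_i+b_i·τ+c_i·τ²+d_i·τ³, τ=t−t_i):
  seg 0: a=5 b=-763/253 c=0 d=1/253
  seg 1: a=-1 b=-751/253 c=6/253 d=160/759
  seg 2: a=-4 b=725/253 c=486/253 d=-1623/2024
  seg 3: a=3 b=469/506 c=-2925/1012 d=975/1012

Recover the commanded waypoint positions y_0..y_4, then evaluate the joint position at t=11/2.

y_0 = S_0(0) = a_0 = 5
y_1 = S_1(0) = a_1 = -1
y_2 = S_2(0) = a_2 = -4
y_3 = S_3(0) = a_3 = 3
y_4 = S_3(1) = 2
t_q=11/2 is in segment 2 (τ=1/2); S_2(τ)=-35415/16192

y_0=5 y_1=-1 y_2=-4 y_3=3 y_4=2
S(11/2) = -35415/16192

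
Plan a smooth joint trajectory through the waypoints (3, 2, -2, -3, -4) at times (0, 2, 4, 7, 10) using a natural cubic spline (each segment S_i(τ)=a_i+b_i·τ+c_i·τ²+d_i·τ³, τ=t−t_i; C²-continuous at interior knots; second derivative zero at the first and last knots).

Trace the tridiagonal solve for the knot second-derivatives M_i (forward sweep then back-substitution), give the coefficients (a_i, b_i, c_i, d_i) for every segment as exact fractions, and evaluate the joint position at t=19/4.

  seg 0: a=3 b=-1/120 c=0 d=-59/480
  seg 1: a=2 b=-89/60 c=-59/80 d=23/96
  seg 2: a=-2 b=-187/120 c=7/10 d=-7/72
  seg 3: a=-3 b=1/60 c=-7/40 d=7/360
S(19/4) = -7209/2560

Δ: Δ0=-1/2, Δ1=-2, Δ2=-1/3, Δ3=-1/3
row 1: diag=8, rhs=-9; c'=1/4, d'=-9/8
row 2: denom=10−2·1/4=19/2; d'=(10−2·-9/8)/(19/2)=49/38
row 3: denom=12−3·6/19=210/19; d'=(0−3·49/38)/(210/19)=-7/20
back: M3=-7/20
back: M2=49/38−6/19·-7/20=7/5
back: M1=-9/8−1/4·7/5=-59/40
M: M0=0, M1=-59/40, M2=7/5, M3=-7/20, M4=0
seg 0: a=3, c=M0/2=0, d=(M1−M0)/(6·2)=-59/480, b=Δ0−h0·(2M0+M1)/6=-1/120
seg 1: a=2, c=M1/2=-59/80, d=(M2−M1)/(6·2)=23/96, b=Δ1−h1·(2M1+M2)/6=-89/60
seg 2: a=-2, c=M2/2=7/10, d=(M3−M2)/(6·3)=-7/72, b=Δ2−h2·(2M2+M3)/6=-187/120
seg 3: a=-3, c=M3/2=-7/40, d=(M4−M3)/(6·3)=7/360, b=Δ3−h3·(2M3+M4)/6=1/60
t_q=19/4 → seg 2, τ=3/4; S=-2+-187/120·τ+7/10·τ²+-7/72·τ³=-7209/2560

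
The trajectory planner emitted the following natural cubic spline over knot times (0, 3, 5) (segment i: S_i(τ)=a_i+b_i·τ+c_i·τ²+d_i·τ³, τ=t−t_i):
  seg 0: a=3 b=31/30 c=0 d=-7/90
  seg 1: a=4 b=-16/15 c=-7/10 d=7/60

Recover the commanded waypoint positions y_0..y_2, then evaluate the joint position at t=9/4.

y_0 = S_0(0) = a_0 = 3
y_1 = S_1(0) = a_1 = 4
y_2 = S_1(2) = 0
t_q=9/4 is in segment 0 (τ=9/4); S_0(τ)=2841/640

y_0=3 y_1=4 y_2=0
S(9/4) = 2841/640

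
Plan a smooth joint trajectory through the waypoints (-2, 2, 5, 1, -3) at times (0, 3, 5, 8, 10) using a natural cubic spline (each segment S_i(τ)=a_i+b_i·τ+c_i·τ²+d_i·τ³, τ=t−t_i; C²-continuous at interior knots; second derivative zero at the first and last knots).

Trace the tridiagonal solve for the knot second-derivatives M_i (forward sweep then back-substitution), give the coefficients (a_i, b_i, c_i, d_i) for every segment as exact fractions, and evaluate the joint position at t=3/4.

Δ: Δ0=4/3, Δ1=3/2, Δ2=-4/3, Δ3=-2
row 1: diag=10, rhs=1; c'=1/5, d'=1/10
row 2: denom=10−2·1/5=48/5; d'=(-17−2·1/10)/(48/5)=-43/24
row 3: denom=10−3·5/16=145/16; d'=(-4−3·-43/24)/(145/16)=22/145
back: M3=22/145
back: M2=-43/24−5/16·22/145=-160/87
back: M1=1/10−1/5·-160/87=407/870
M: M0=0, M1=407/870, M2=-160/87, M3=22/145, M4=0
seg 0: a=-2, c=M0/2=0, d=(M1−M0)/(6·3)=407/15660, b=Δ0−h0·(2M0+M1)/6=1913/1740
seg 1: a=2, c=M1/2=407/1740, d=(M2−M1)/(6·2)=-223/1160, b=Δ1−h1·(2M1+M2)/6=1567/870
seg 2: a=5, c=M2/2=-80/87, d=(M3−M2)/(6·3)=433/3915, b=Δ2−h2·(2M2+M3)/6=187/435
seg 3: a=1, c=M3/2=11/145, d=(M4−M3)/(6·2)=-11/870, b=Δ3−h3·(2M3+M4)/6=-914/435
t_q=3/4 → seg 0, τ=3/4; S=-2+1913/1740·τ+0·τ²+407/15660·τ³=-8645/7424

  seg 0: a=-2 b=1913/1740 c=0 d=407/15660
  seg 1: a=2 b=1567/870 c=407/1740 d=-223/1160
  seg 2: a=5 b=187/435 c=-80/87 d=433/3915
  seg 3: a=1 b=-914/435 c=11/145 d=-11/870
S(3/4) = -8645/7424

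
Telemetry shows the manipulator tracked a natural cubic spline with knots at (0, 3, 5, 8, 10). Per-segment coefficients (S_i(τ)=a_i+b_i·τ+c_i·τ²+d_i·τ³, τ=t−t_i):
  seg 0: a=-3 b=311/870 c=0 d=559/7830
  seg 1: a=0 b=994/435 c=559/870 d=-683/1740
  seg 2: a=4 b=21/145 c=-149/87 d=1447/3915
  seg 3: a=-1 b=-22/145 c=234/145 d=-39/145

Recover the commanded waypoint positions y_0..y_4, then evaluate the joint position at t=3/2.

y_0=-3 y_1=0 y_2=4 y_3=-1 y_4=3
S(3/2) = -5157/2320

y_0 = S_0(0) = a_0 = -3
y_1 = S_1(0) = a_1 = 0
y_2 = S_2(0) = a_2 = 4
y_3 = S_3(0) = a_3 = -1
y_4 = S_3(2) = 3
t_q=3/2 is in segment 0 (τ=3/2); S_0(τ)=-5157/2320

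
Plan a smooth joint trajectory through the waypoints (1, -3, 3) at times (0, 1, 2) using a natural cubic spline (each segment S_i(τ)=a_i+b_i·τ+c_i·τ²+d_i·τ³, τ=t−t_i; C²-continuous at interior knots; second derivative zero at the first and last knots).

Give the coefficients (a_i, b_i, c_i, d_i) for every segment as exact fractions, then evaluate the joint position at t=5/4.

  seg 0: a=1 b=-13/2 c=0 d=5/2
  seg 1: a=-3 b=1 c=15/2 d=-5/2
S(5/4) = -297/128

Δ: Δ0=-4, Δ1=6
row 1: diag=4, rhs=60; c'=1/4, d'=15
back: M1=15
M: M0=0, M1=15, M2=0
seg 0: a=1, c=M0/2=0, d=(M1−M0)/(6·1)=5/2, b=Δ0−h0·(2M0+M1)/6=-13/2
seg 1: a=-3, c=M1/2=15/2, d=(M2−M1)/(6·1)=-5/2, b=Δ1−h1·(2M1+M2)/6=1
t_q=5/4 → seg 1, τ=1/4; S=-3+1·τ+15/2·τ²+-5/2·τ³=-297/128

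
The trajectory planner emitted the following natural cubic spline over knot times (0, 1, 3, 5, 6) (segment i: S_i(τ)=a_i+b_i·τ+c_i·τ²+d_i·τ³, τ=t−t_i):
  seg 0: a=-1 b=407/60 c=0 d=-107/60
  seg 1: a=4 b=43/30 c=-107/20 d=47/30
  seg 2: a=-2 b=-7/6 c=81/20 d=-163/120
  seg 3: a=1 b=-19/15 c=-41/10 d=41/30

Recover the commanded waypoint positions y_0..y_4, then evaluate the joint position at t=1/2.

y_0 = S_0(0) = a_0 = -1
y_1 = S_1(0) = a_1 = 4
y_2 = S_2(0) = a_2 = -2
y_3 = S_3(0) = a_3 = 1
y_4 = S_3(1) = -3
t_q=1/2 is in segment 0 (τ=1/2); S_0(τ)=347/160

y_0=-1 y_1=4 y_2=-2 y_3=1 y_4=-3
S(1/2) = 347/160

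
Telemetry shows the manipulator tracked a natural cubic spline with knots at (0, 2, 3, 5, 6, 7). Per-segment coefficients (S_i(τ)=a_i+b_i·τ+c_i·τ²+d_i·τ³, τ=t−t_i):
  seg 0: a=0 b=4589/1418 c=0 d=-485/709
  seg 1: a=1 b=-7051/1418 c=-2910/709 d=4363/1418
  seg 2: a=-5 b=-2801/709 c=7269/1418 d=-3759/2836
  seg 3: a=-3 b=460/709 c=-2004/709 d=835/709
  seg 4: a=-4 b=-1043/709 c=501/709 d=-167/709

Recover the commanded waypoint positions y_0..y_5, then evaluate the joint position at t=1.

y_0=0 y_1=1 y_2=-5 y_3=-3 y_4=-4 y_5=-5
S(1) = 3619/1418

y_0 = S_0(0) = a_0 = 0
y_1 = S_1(0) = a_1 = 1
y_2 = S_2(0) = a_2 = -5
y_3 = S_3(0) = a_3 = -3
y_4 = S_4(0) = a_4 = -4
y_5 = S_4(1) = -5
t_q=1 is in segment 0 (τ=1); S_0(τ)=3619/1418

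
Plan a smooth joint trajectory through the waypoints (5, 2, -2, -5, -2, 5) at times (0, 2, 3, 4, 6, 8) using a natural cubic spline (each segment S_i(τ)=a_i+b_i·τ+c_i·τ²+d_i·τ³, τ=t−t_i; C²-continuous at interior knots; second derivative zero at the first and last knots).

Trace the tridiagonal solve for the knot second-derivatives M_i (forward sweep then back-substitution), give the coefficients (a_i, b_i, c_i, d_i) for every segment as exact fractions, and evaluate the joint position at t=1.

Δ: Δ0=-3/2, Δ1=-4, Δ2=-3, Δ3=3/2, Δ4=7/2
row 1: diag=6, rhs=-15; c'=1/6, d'=-5/2
row 2: denom=4−1·1/6=23/6; d'=(6−1·-5/2)/(23/6)=51/23
row 3: denom=6−1·6/23=132/23; d'=(27−1·51/23)/(132/23)=95/22
row 4: denom=8−2·23/66=241/33; d'=(12−2·95/22)/(241/33)=111/241
back: M4=111/241
back: M3=95/22−23/66·111/241=1002/241
back: M2=51/23−6/23·1002/241=273/241
back: M1=-5/2−1/6·273/241=-648/241
M: M0=0, M1=-648/241, M2=273/241, M3=1002/241, M4=111/241, M5=0
seg 0: a=5, c=M0/2=0, d=(M1−M0)/(6·2)=-54/241, b=Δ0−h0·(2M0+M1)/6=-291/482
seg 1: a=2, c=M1/2=-324/241, d=(M2−M1)/(6·1)=307/482, b=Δ1−h1·(2M1+M2)/6=-1587/482
seg 2: a=-2, c=M2/2=273/482, d=(M3−M2)/(6·1)=243/482, b=Δ2−h2·(2M2+M3)/6=-981/241
seg 3: a=-5, c=M3/2=501/241, d=(M4−M3)/(6·2)=-297/964, b=Δ3−h3·(2M3+M4)/6=-687/482
seg 4: a=-2, c=M4/2=111/482, d=(M5−M4)/(6·2)=-37/964, b=Δ4−h4·(2M4+M5)/6=1539/482
t_q=1 → seg 0, τ=1; S=5+-291/482·τ+0·τ²+-54/241·τ³=2011/482

  seg 0: a=5 b=-291/482 c=0 d=-54/241
  seg 1: a=2 b=-1587/482 c=-324/241 d=307/482
  seg 2: a=-2 b=-981/241 c=273/482 d=243/482
  seg 3: a=-5 b=-687/482 c=501/241 d=-297/964
  seg 4: a=-2 b=1539/482 c=111/482 d=-37/964
S(1) = 2011/482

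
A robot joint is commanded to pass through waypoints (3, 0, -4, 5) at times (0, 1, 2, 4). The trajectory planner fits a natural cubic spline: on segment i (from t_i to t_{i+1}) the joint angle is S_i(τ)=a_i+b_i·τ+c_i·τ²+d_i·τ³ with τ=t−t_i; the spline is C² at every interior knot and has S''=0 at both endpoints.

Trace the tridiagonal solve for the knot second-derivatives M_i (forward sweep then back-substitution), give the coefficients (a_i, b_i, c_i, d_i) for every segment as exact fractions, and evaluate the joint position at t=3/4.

Δ: Δ0=-3, Δ1=-4, Δ2=9/2
row 1: diag=4, rhs=-6; c'=1/4, d'=-3/2
row 2: denom=6−1·1/4=23/4; d'=(51−1·-3/2)/(23/4)=210/23
back: M2=210/23
back: M1=-3/2−1/4·210/23=-87/23
M: M0=0, M1=-87/23, M2=210/23, M3=0
seg 0: a=3, c=M0/2=0, d=(M1−M0)/(6·1)=-29/46, b=Δ0−h0·(2M0+M1)/6=-109/46
seg 1: a=0, c=M1/2=-87/46, d=(M2−M1)/(6·1)=99/46, b=Δ1−h1·(2M1+M2)/6=-98/23
seg 2: a=-4, c=M2/2=105/23, d=(M3−M2)/(6·2)=-35/46, b=Δ2−h2·(2M2+M3)/6=-73/46
t_q=3/4 → seg 0, τ=3/4; S=3+-109/46·τ+0·τ²+-29/46·τ³=2817/2944

  seg 0: a=3 b=-109/46 c=0 d=-29/46
  seg 1: a=0 b=-98/23 c=-87/46 d=99/46
  seg 2: a=-4 b=-73/46 c=105/23 d=-35/46
S(3/4) = 2817/2944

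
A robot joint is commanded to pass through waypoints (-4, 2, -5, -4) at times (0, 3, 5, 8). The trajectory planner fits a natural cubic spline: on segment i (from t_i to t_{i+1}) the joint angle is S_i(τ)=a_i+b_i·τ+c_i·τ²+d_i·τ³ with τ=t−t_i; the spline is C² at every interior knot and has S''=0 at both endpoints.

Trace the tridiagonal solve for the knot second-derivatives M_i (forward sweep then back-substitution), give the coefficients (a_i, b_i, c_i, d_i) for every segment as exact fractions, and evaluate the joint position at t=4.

  seg 0: a=-4 b=95/24 c=0 d=-47/216
  seg 1: a=2 b=-23/12 c=-47/24 d=7/12
  seg 2: a=-5 b=-11/4 c=37/24 d=-37/216
S(4) = -31/24

Δ: Δ0=2, Δ1=-7/2, Δ2=1/3
row 1: diag=10, rhs=-33; c'=1/5, d'=-33/10
row 2: denom=10−2·1/5=48/5; d'=(23−2·-33/10)/(48/5)=37/12
back: M2=37/12
back: M1=-33/10−1/5·37/12=-47/12
M: M0=0, M1=-47/12, M2=37/12, M3=0
seg 0: a=-4, c=M0/2=0, d=(M1−M0)/(6·3)=-47/216, b=Δ0−h0·(2M0+M1)/6=95/24
seg 1: a=2, c=M1/2=-47/24, d=(M2−M1)/(6·2)=7/12, b=Δ1−h1·(2M1+M2)/6=-23/12
seg 2: a=-5, c=M2/2=37/24, d=(M3−M2)/(6·3)=-37/216, b=Δ2−h2·(2M2+M3)/6=-11/4
t_q=4 → seg 1, τ=1; S=2+-23/12·τ+-47/24·τ²+7/12·τ³=-31/24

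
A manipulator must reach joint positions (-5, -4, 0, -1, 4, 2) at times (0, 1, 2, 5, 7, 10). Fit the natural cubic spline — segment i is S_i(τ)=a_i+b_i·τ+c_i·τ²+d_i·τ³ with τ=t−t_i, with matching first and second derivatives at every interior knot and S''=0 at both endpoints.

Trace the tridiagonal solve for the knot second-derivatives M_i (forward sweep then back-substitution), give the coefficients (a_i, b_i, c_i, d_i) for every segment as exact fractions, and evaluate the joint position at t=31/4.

Δ: Δ0=1, Δ1=4, Δ2=-1/3, Δ3=5/2, Δ4=-2/3
row 1: diag=4, rhs=18; c'=1/4, d'=9/2
row 2: denom=8−1·1/4=31/4; d'=(-26−1·9/2)/(31/4)=-122/31
row 3: denom=10−3·12/31=274/31; d'=(17−3·-122/31)/(274/31)=893/274
row 4: denom=10−2·31/137=1308/137; d'=(-19−2·893/274)/(1308/137)=-874/327
back: M4=-874/327
back: M3=893/274−31/137·-874/327=2527/654
back: M2=-122/31−12/31·2527/654=-592/109
back: M1=9/2−1/4·-592/109=1277/218
M: M0=0, M1=1277/218, M2=-592/109, M3=2527/654, M4=-874/327, M5=0
seg 0: a=-5, c=M0/2=0, d=(M1−M0)/(6·1)=1277/1308, b=Δ0−h0·(2M0+M1)/6=31/1308
seg 1: a=-4, c=M1/2=1277/436, d=(M2−M1)/(6·1)=-2461/1308, b=Δ1−h1·(2M1+M2)/6=1931/654
seg 2: a=0, c=M2/2=-296/109, d=(M3−M2)/(6·3)=6079/11772, b=Δ2−h2·(2M2+M3)/6=4141/1308
seg 3: a=-1, c=M3/2=2527/1308, d=(M4−M3)/(6·2)=-475/872, b=Δ3−h3·(2M3+M4)/6=533/654
seg 4: a=4, c=M4/2=-437/327, d=(M5−M4)/(6·3)=437/2943, b=Δ4−h4·(2M4+M5)/6=656/327
t_q=31/4 → seg 4, τ=3/4; S=4+656/327·τ+-437/327·τ²+437/2943·τ³=33593/6976

  seg 0: a=-5 b=31/1308 c=0 d=1277/1308
  seg 1: a=-4 b=1931/654 c=1277/436 d=-2461/1308
  seg 2: a=0 b=4141/1308 c=-296/109 d=6079/11772
  seg 3: a=-1 b=533/654 c=2527/1308 d=-475/872
  seg 4: a=4 b=656/327 c=-437/327 d=437/2943
S(31/4) = 33593/6976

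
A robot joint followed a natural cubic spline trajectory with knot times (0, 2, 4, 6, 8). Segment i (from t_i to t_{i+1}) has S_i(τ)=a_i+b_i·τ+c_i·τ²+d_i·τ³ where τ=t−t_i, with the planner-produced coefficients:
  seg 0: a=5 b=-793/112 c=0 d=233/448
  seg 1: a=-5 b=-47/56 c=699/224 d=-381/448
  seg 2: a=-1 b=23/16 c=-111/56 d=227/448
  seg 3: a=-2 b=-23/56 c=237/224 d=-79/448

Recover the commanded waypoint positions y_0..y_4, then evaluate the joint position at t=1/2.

y_0=5 y_1=-5 y_2=-1 y_3=-2 y_4=0
S(1/2) = 5465/3584

y_0 = S_0(0) = a_0 = 5
y_1 = S_1(0) = a_1 = -5
y_2 = S_2(0) = a_2 = -1
y_3 = S_3(0) = a_3 = -2
y_4 = S_3(2) = 0
t_q=1/2 is in segment 0 (τ=1/2); S_0(τ)=5465/3584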